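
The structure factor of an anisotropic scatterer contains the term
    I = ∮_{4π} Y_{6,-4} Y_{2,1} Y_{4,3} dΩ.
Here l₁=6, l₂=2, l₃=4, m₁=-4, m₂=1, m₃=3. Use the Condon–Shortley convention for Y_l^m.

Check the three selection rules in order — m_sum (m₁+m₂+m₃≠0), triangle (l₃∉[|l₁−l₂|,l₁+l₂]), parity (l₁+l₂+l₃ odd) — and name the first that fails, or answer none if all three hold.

Σmᵢ = 0  ✓
l₃∈[|l₁−l₂|,l₁+l₂]=[4,8], have l₃=4  ✓
Σlᵢ = 12 ⇒ even  ✓

none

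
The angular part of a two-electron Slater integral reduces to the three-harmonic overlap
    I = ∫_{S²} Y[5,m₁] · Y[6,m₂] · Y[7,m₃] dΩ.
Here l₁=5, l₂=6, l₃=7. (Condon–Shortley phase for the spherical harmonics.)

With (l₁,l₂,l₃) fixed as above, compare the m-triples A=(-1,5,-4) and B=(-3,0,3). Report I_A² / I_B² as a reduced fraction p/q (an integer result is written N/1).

3025/10584

Same 5,6,7: normalisation and zero-m 3j drop out of the ratio.
A: Δ: 4! 6! 8! / 19! → 1/174594420; sum: t=3:−1/8709120 t=4:+1/5806080 = 1/17418240; 3j²(5 6 7; -1 5 -4) = Δ·Π!·Σ² = 275/88179  (sign -1)
B: Δ: 4! 6! 8! / 19! → 1/174594420; sum: t=2:+1/1658880 t=3:−1/518400 t=4:+1/1658880 = -1/1382400; 3j²(5 6 7; -3 0 3) = Δ·Π!·Σ² = 504/46189  (sign -1)
I_A²/I_B² = (275/88179)/(504/46189) = 3025/10584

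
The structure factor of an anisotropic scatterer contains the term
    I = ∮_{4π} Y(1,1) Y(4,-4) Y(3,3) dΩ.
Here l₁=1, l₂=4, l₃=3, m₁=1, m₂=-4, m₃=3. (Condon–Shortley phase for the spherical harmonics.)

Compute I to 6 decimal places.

0.325735

m-sum 0 ✓  L=8 even ✓  3≤3≤5 ✓
Π(2lᵢ+1) = 3×9×7 = 189
triangle coeff Δ(1,4,3) = 1/252
Σ_t [1,1]: t=1:−1/36 = -1/36
(3j)²=4/63 [(1 4 3; 0 0 0)], sign=+1
Σ_t [0,0]: t=0:+1/1440 = 1/1440
(3j)²=1/9 [(1 4 3; 1 -4 3)], sign=+1
⇒ 4πI² = 4/3
I = (+1)√(4/3/(4π)) = 0.32573501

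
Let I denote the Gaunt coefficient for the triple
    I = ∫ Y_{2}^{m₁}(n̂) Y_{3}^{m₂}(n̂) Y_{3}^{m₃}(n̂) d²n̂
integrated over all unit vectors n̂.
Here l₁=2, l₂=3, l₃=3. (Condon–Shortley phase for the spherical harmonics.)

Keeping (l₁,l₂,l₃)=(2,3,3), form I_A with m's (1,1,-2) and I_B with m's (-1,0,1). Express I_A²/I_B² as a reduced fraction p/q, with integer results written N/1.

Same 2,3,3: normalisation and zero-m 3j drop out of the ratio.
A: Δ: 2! 2! 4! / 9! → 1/3780; sum: t=0:+1/48 t=1:−1/12 = -1/16; 3j²(2 3 3; 1 1 -2) = Δ·Π!·Σ² = 1/28  (sign +1)
B: Δ: 2! 2! 4! / 9! → 1/3780; sum: t=1:−1/8 t=2:+1/12 = -1/24; 3j²(2 3 3; -1 0 1) = Δ·Π!·Σ² = 1/210  (sign -1)
I_A²/I_B² = (1/28)/(1/210) = 15/2

15/2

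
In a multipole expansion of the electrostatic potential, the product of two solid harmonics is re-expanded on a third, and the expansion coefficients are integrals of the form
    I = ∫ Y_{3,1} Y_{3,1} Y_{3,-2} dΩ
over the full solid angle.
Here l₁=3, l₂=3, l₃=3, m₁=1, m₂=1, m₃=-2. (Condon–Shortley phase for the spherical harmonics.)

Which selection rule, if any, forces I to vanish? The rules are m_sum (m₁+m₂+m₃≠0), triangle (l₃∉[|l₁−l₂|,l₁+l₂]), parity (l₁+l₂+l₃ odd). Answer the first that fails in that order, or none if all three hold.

m₁+m₂+m₃ = 1 + 1 − 2 = 0  ✓
triangle: |3−3|=0 ≤ l₃=3 ≤ 3+3=6  ✓
parity: l₁+l₂+l₃ = 9 is odd  ✗

parity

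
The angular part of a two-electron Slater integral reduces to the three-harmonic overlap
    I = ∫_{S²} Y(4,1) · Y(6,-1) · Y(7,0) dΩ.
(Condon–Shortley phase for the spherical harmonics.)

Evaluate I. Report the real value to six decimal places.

Σlᵢ=17 odd — θ-integrand is odd under cosθ→−cosθ; I=0

0.000000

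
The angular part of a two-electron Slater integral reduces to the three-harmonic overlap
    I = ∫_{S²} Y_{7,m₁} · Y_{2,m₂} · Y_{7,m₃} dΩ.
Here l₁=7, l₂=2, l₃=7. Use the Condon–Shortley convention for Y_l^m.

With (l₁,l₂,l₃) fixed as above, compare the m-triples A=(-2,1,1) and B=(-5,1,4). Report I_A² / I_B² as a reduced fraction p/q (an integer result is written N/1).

l's match ⇒ only the (l;m) 3-j factors differ between A and B.
A: triangle coeff Δ(7,2,7) = 1/185640; Σ_t [1,2]: t=1:−1/1935360 t=2:+1/1209600 = 1/3225600; (3j)²=243/61880 [(7 2 7; -2 1 1)], sign=+1
B: triangle coeff Δ(7,2,7) = 1/185640; Σ_t [1,2]: t=1:−1/79833600 t=2:+1/14515200 = 1/17740800; (3j)²=729/30940 [(7 2 7; -5 1 4)], sign=-1
I_A²/I_B² = (243/61880)/(729/30940) = 1/6

1/6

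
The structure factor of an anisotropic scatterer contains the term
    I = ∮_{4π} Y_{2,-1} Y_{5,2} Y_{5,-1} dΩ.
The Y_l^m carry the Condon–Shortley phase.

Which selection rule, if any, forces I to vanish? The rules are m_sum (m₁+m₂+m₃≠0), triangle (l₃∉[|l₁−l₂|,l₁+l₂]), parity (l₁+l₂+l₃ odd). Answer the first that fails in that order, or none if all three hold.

Σmᵢ = 0  ✓
l₃∈[|l₁−l₂|,l₁+l₂]=[3,7], have l₃=5  ✓
Σlᵢ = 12 ⇒ even  ✓

none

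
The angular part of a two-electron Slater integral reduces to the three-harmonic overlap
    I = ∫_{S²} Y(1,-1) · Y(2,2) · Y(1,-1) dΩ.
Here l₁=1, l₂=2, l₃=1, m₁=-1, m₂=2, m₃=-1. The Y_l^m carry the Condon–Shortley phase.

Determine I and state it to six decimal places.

0.309019

m-sum 0 ✓  L=4 even ✓  1≤1≤3 ✓
Π(2lᵢ+1) = 3×5×3 = 45
triangle coeff Δ(1,2,1) = 1/30
Σ_t [1,1]: t=1:−1/1 = -1/1
(3j)²=2/15 [(1 2 1; 0 0 0)], sign=+1
Σ_t [2,2]: t=2:+1/4 = 1/4
(3j)²=1/5 [(1 2 1; -1 2 -1)], sign=+1
⇒ 4πI² = 6/5
I = (+1)√(6/5/(4π)) = 0.30901936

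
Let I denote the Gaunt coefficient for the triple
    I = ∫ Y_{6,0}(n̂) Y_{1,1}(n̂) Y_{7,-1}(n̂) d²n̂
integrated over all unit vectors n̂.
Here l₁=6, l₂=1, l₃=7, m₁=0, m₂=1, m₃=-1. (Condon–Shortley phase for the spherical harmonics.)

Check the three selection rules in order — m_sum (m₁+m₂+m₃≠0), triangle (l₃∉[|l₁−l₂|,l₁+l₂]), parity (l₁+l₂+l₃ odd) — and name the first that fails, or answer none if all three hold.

Σmᵢ = 0  ✓
l₃∈[|l₁−l₂|,l₁+l₂]=[5,7], have l₃=7  ✓
Σlᵢ = 14 ⇒ even  ✓

none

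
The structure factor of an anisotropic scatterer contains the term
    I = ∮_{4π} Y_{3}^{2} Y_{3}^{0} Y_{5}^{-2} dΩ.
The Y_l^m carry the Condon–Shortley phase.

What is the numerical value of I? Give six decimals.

L=11 odd ⇒ parity kills the (l;000) factor ⇒ I = 0

0.000000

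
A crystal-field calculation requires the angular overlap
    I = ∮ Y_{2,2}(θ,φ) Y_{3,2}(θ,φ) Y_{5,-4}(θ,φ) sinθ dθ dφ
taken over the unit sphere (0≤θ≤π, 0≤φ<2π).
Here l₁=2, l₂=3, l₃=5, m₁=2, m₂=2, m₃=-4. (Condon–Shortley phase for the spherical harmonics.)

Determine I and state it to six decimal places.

Rules hold: Σm=0, L=10 even, 1≤5≤5.
N = 5·7·11 = 385
Δ = 0!·4!·6!/11! = 1/2310
Racah Σ t=0..0: t=0:+1/144 = 1/144
⇒ 3j(2 3 5; 0 0 0)² = 10/231, sgn -1
Racah Σ t=0..0: t=0:+1/2880 = 1/2880
⇒ 3j(2 3 5; 2 2 -4)² = 3/55, sgn -1
4πI² = N·(3j₀)²·(3jₘ)² = 10/11
I = +1·√(0.909091/4π) = 0.26896683

0.268967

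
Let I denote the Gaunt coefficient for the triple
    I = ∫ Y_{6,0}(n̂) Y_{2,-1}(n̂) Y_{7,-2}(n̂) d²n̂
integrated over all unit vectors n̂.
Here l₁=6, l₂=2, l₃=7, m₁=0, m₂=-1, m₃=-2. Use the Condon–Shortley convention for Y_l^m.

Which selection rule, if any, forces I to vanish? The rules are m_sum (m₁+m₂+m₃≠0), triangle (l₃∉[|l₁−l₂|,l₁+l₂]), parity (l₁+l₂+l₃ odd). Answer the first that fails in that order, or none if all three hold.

m_sum

azimuthal sum: 0 − 1 − 2 = -3  ✗
4 ≤ 7 ≤ 8 (triangle on l)
L = 6 + 2 + 7 = 15 (odd)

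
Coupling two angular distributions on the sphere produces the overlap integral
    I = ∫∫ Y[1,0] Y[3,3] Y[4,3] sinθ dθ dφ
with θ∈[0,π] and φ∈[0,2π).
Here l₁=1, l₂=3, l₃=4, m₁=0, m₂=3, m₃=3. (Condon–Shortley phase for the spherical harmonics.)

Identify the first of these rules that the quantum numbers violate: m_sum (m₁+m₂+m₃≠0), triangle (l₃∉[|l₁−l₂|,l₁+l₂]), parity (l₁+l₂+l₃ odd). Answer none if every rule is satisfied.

m_sum

Σmᵢ = 6  ✗
l₃∈[|l₁−l₂|,l₁+l₂]=[2,4], have l₃=4
Σlᵢ = 8 ⇒ even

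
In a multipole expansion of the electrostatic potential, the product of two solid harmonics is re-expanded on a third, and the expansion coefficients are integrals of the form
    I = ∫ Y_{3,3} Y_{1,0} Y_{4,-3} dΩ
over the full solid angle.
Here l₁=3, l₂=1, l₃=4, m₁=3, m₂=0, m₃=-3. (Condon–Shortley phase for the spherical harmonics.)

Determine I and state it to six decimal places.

-0.162868

m-sum 0 ✓  L=8 even ✓  2≤4≤4 ✓
Π(2lᵢ+1) = 7×3×9 = 189
triangle coeff Δ(3,1,4) = 1/252
Σ_t [0,0]: t=0:+1/36 = 1/36
(3j)²=4/63 [(3 1 4; 0 0 0)], sign=+1
Σ_t [0,0]: t=0:+1/720 = 1/720
(3j)²=1/36 [(3 1 4; 3 0 -3)], sign=-1
⇒ 4πI² = 1/3
I = (-1)√(1/3/(4π)) = -0.16286750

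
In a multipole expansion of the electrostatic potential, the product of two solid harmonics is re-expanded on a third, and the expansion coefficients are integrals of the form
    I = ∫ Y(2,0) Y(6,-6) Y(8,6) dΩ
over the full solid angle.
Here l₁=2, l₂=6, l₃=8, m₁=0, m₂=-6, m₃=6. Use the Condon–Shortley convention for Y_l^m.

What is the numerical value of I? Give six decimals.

Checks pass: Σm=0; 16 even; l₃=8∈[4,8].
(2·2+1)(2·6+1)(2·8+1) = 1105
Δ: 0! 4! 12! / 17! → 1/30940
sum: t=0:+1/2073600 = 1/2073600
3j²(2 6 8; 0 0 0) = Δ·Π!·Σ² = 28/1105  (sign +1)
sum: t=0:+1/1916006400 = 1/1916006400
3j²(2 6 8; 0 -6 6) = Δ·Π!·Σ² = 1/340  (sign +1)
combine: 4πI² = 1105·28/1105·1/340 = 7/85
take √, sign +1: I = 0.08095331

0.080953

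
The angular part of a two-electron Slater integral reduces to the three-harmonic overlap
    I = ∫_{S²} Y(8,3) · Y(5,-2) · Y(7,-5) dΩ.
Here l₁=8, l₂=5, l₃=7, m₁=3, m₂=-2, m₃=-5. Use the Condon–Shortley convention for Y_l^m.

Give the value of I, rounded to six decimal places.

0.000000

3 − 2 − 5 = -4 ≠ 0: azimuthal integral kills it; I = 0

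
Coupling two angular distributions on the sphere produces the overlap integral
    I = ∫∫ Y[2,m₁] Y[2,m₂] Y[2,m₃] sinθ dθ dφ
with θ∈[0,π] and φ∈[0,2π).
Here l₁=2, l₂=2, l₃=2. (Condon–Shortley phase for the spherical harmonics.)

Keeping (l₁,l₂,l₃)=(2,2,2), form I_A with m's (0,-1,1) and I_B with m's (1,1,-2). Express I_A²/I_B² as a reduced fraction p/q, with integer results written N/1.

1/6

Shared (l₁,l₂,l₃)=(2,2,2): N and (l;000)² cancel in I_A²/I_B².
A: Δ = 2!·2!·2!/7! = 1/630; Racah Σ t=0..1: t=0:+1/4 t=1:−1/2 = -1/4; ⇒ 3j(2 2 2; 0 -1 1)² = 1/70, sgn +1
B: Δ = 2!·2!·2!/7! = 1/630; Racah Σ t=1..1: t=1:−1/4 = -1/4; ⇒ 3j(2 2 2; 1 1 -2)² = 3/35, sgn -1
I_A²/I_B² = (1/70)/(3/35) = 1/6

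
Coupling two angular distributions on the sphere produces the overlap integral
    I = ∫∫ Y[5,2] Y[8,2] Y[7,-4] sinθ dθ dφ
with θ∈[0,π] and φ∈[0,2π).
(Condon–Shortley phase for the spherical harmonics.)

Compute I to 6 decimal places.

0.005677

Checks pass: Σm=0; 20 even; l₃=7∈[3,13].
(2·5+1)(2·8+1)(2·7+1) = 2805
Δ: 6! 4! 10! / 21! → 1/814773960
sum: t=1:−1/87091200 t=2:+1/4976640 t=3:−1/2073600 t=4:+1/4976640 t=5:−1/87091200 = -1/9676800
3j²(5 8 7; 0 0 0) = Δ·Π!·Σ² = 360/46189  (sign +1)
sum: t=0:+1/15676416000 t=1:−1/174182400 t=2:+1/23224320 t=3:−1/26127360 = -1/1119744000
3j²(5 8 7; 2 2 -4) = Δ·Π!·Σ² = 7/377910  (sign +1)
combine: 4πI² = 2805·360/46189·7/377910 = 420/1037153
take √, sign +1: I = 0.00567673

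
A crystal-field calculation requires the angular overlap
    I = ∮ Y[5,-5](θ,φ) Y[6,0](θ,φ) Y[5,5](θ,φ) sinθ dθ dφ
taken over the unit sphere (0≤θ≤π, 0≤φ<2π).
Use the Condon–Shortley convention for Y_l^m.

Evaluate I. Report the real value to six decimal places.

Checks pass: Σm=0; 16 even; l₃=5∈[1,11].
(2·5+1)(2·6+1)(2·5+1) = 1573
Δ: 6! 4! 6! / 17! → 1/28588560
sum: t=1:−1/345600 t=2:+1/13824 t=3:−1/5184 t=4:+1/13824 t=5:−1/345600 = -7/129600
3j²(5 6 5; 0 0 0) = Δ·Π!·Σ² = 80/7293  (sign +1)
sum: t=6:+1/12441600 = 1/12441600
3j²(5 6 5; -5 0 5) = Δ·Π!·Σ² = 15/9724  (sign +1)
combine: 4πI² = 1573·80/7293·15/9724 = 100/3757
take √, sign +1: I = 0.04602295

0.046023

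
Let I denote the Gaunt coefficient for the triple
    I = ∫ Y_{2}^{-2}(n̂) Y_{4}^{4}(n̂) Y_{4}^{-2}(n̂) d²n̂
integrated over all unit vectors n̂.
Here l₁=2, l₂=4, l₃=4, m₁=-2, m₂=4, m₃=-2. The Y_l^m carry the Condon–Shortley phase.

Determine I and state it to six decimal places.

m-sum 0 ✓  L=10 even ✓  2≤4≤6 ✓
Π(2lᵢ+1) = 5×9×9 = 405
triangle coeff Δ(2,4,4) = 1/13860
Σ_t [0,2]: t=0:+1/192 t=1:−1/36 t=2:+1/192 = -5/288
(3j)²=20/693 [(2 4 4; 0 0 0)], sign=-1
Σ_t [2,2]: t=2:+1/2880 = 1/2880
(3j)²=2/165 [(2 4 4; -2 4 -2)], sign=+1
⇒ 4πI² = 120/847
I = (-1)√(120/847/(4π)) = -0.10618031

-0.106180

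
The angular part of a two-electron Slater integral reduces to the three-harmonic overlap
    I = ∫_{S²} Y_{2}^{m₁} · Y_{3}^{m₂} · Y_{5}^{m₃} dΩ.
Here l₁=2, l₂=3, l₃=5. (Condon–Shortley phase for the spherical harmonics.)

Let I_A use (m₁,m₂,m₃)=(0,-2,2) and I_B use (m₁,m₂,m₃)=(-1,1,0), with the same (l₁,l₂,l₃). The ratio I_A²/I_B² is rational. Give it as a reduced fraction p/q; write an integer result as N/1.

Same 2,3,5: normalisation and zero-m 3j drop out of the ratio.
A: Δ: 0! 4! 6! / 11! → 1/2310; sum: t=0:+1/480 = 1/480; 3j²(2 3 5; 0 -2 2) = Δ·Π!·Σ² = 3/110  (sign -1)
B: Δ: 0! 4! 6! / 11! → 1/2310; sum: t=0:+1/288 = 1/288; 3j²(2 3 5; -1 1 0) = Δ·Π!·Σ² = 5/231  (sign -1)
I_A²/I_B² = (3/110)/(5/231) = 63/50

63/50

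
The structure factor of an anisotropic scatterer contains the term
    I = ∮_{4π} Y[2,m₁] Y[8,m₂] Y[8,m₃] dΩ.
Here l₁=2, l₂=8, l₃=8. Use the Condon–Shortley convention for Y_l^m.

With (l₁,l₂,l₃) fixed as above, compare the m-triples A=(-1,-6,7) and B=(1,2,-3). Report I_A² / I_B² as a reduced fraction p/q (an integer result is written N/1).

l's match ⇒ only the (l;m) 3-j factors differ between A and B.
A: triangle coeff Δ(2,8,8) = 1/348840; Σ_t [1,2]: t=1:−1/12454041600 t=2:+1/174356582400 = -1/13412044800; (3j)²=169/7752 [(2 8 8; -1 -6 7)], sign=+1
B: triangle coeff Δ(2,8,8) = 1/348840; Σ_t [0,1]: t=0:+1/174182400 t=1:−1/87091200 = -1/174182400; (3j)²=55/7752 [(2 8 8; 1 2 -3)], sign=+1
I_A²/I_B² = (169/7752)/(55/7752) = 169/55

169/55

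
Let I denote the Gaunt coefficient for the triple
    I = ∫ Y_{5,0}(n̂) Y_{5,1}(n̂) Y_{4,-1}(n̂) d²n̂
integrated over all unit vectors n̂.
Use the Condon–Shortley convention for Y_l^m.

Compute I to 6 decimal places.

-0.053153

m-sum 0 ✓  L=14 even ✓  0≤4≤10 ✓
Π(2lᵢ+1) = 11×11×9 = 1089
triangle coeff Δ(5,5,4) = 1/3153150
Σ_t [1,5]: t=1:−1/69120 t=2:+1/1728 t=3:−1/576 t=4:+1/1728 t=5:−1/69120 = -7/11520
(3j)²=2/143 [(5 5 4; 0 0 0)], sign=-1
Σ_t [2,5]: t=2:+1/6912 t=3:−1/864 t=4:+1/1152 t=5:−1/17280 = -7/34560
(3j)²=1/429 [(5 5 4; 0 1 -1)], sign=+1
⇒ 4πI² = 6/169
I = (-1)√(6/169/(4π)) = -0.05315295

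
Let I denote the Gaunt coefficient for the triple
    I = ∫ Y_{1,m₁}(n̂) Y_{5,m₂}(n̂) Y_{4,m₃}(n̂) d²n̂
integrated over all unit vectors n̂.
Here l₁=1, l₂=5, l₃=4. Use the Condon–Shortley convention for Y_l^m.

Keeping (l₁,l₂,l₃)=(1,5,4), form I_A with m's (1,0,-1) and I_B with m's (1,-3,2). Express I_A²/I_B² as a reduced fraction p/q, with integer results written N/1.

5/14

Shared (l₁,l₂,l₃)=(1,5,4): N and (l;000)² cancel in I_A²/I_B².
A: Δ = 2!·0!·8!/11! = 1/495; Racah Σ t=0..0: t=0:+1/1440 = 1/1440; ⇒ 3j(1 5 4; 1 0 -1)² = 2/99, sgn -1
B: Δ = 2!·0!·8!/11! = 1/495; Racah Σ t=0..0: t=0:+1/2880 = 1/2880; ⇒ 3j(1 5 4; 1 -3 2)² = 28/495, sgn +1
I_A²/I_B² = (2/99)/(28/495) = 5/14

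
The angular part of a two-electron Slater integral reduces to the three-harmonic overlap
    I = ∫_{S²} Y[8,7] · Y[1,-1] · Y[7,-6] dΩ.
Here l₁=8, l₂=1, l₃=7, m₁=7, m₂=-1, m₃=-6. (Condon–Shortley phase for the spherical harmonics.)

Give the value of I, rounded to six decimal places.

m-sum 0 ✓  L=16 even ✓  7≤7≤9 ✓
Π(2lᵢ+1) = 17×3×15 = 765
triangle coeff Δ(8,1,7) = 1/2040
Σ_t [1,1]: t=1:−1/25401600 = -1/25401600
(3j)²=8/255 [(8 1 7; 0 0 0)], sign=+1
Σ_t [0,0]: t=0:+1/12454041600 = 1/12454041600
(3j)²=7/136 [(8 1 7; 7 -1 -6)], sign=-1
⇒ 4πI² = 21/17
I = (-1)√(21/17/(4π)) = -0.31353083

-0.313531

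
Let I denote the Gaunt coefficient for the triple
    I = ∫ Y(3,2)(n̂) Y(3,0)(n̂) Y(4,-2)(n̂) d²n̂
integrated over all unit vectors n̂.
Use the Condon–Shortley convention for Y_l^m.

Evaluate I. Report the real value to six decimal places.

Checks pass: Σm=0; 10 even; l₃=4∈[0,6].
(2·3+1)(2·3+1)(2·4+1) = 441
Δ: 2! 4! 4! / 11! → 1/34650
sum: t=0:+1/72 t=1:−1/16 t=2:+1/72 = -5/144
3j²(3 3 4; 0 0 0) = Δ·Π!·Σ² = 2/77  (sign -1)
sum: t=0:+1/72 t=1:−1/96 = 1/288
3j²(3 3 4; 2 0 -2) = Δ·Π!·Σ² = 1/462  (sign +1)
combine: 4πI² = 441·2/77·1/462 = 3/121
take √, sign -1: I = -0.04441841

-0.044418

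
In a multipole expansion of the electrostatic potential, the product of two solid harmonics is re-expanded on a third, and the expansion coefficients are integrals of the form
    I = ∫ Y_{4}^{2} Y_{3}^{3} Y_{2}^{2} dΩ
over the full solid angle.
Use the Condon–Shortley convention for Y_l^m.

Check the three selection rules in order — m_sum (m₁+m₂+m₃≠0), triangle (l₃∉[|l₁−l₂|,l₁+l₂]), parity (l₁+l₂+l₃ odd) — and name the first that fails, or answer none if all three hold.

m_sum

Σmᵢ = 7  ✗
l₃∈[|l₁−l₂|,l₁+l₂]=[1,7], have l₃=2
Σlᵢ = 9 ⇒ odd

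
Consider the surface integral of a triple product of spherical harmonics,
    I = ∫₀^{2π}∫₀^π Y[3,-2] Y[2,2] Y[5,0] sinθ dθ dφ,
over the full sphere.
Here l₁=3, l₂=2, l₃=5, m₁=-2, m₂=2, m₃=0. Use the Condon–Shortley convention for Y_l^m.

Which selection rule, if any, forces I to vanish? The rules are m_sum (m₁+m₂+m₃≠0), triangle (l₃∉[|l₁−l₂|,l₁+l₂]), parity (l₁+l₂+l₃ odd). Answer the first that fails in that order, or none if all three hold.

none

azimuthal sum: -2 + 2 + 0 = 0  ✓
1 ≤ 5 ≤ 5 (triangle on l)  ✓
L = 3 + 2 + 5 = 10 (even)  ✓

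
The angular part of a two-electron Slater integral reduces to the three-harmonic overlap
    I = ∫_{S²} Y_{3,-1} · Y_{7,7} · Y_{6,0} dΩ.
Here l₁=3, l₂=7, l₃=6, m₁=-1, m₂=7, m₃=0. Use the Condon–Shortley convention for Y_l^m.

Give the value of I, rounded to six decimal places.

0.000000

m-sum = -1 + 7 + 0 = 6 ≠ 0 ⇒ I = 0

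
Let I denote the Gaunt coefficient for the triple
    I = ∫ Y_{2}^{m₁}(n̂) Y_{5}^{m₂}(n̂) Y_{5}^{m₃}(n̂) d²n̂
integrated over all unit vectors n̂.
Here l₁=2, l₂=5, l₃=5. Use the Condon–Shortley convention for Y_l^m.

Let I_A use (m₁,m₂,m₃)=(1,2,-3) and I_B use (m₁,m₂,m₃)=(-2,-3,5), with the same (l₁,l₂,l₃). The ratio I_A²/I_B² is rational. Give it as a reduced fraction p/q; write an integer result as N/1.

Same 2,5,5: normalisation and zero-m 3j drop out of the ratio.
A: Δ: 2! 2! 8! / 13! → 1/38610; sum: t=0:+1/10080 t=1:−1/2880 = -1/4032; 3j²(2 5 5; 1 2 -3) = Δ·Π!·Σ² = 10/429  (sign -1)
B: Δ: 2! 2! 8! / 13! → 1/38610; sum: t=2:+1/161280 = 1/161280; 3j²(2 5 5; -2 -3 5) = Δ·Π!·Σ² = 1/143  (sign +1)
I_A²/I_B² = (10/429)/(1/143) = 10/3

10/3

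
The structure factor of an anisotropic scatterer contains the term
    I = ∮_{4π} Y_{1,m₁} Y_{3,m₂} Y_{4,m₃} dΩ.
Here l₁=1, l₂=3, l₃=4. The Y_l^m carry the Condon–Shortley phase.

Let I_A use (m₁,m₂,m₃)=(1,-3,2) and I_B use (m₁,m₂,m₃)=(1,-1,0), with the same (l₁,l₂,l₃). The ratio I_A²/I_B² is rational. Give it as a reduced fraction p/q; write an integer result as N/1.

Same 1,3,4: normalisation and zero-m 3j drop out of the ratio.
A: Δ: 0! 2! 6! / 9! → 1/252; sum: t=0:+1/1440 = 1/1440; 3j²(1 3 4; 1 -3 2) = Δ·Π!·Σ² = 1/252  (sign +1)
B: Δ: 0! 2! 6! / 9! → 1/252; sum: t=0:+1/96 = 1/96; 3j²(1 3 4; 1 -1 0) = Δ·Π!·Σ² = 1/42  (sign +1)
I_A²/I_B² = (1/252)/(1/42) = 1/6

1/6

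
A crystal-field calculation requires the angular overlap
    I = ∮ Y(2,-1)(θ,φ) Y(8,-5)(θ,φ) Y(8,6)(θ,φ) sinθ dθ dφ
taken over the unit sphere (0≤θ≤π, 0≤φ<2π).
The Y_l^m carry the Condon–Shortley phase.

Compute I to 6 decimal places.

Checks pass: Σm=0; 18 even; l₃=8∈[6,10].
(2·2+1)(2·8+1)(2·8+1) = 1445
Δ: 2! 2! 14! / 19! → 1/348840
sum: t=0:+1/116121600 t=1:−1/25401600 t=2:+1/116121600 = -1/45158400
3j²(2 8 8; 0 0 0) = Δ·Π!·Σ² = 24/1615  (sign -1)
sum: t=1:−1/1916006400 t=2:+1/12454041600 = -1/2264371200
3j²(2 8 8; -1 -5 6) = Δ·Π!·Σ² = 847/38760  (sign -1)
combine: 4πI² = 1445·24/1615·847/38760 = 847/1805
take √, sign +1: I = 0.19324051

0.193241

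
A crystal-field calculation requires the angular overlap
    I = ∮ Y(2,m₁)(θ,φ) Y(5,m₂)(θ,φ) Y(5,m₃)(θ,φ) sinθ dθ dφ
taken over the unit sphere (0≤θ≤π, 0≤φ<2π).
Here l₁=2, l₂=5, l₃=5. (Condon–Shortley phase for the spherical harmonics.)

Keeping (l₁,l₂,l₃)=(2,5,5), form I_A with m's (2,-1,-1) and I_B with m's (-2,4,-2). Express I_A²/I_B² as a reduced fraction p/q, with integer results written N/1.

25/12

l's match ⇒ only the (l;m) 3-j factors differ between A and B.
A: triangle coeff Δ(2,5,5) = 1/38610; Σ_t [0,0]: t=0:+1/2304 = 1/2304; (3j)²=5/143 [(2 5 5; 2 -1 -1)], sign=+1
B: triangle coeff Δ(2,5,5) = 1/38610; Σ_t [2,2]: t=2:+1/20160 = 1/20160; (3j)²=12/715 [(2 5 5; -2 4 -2)], sign=-1
I_A²/I_B² = (5/143)/(12/715) = 25/12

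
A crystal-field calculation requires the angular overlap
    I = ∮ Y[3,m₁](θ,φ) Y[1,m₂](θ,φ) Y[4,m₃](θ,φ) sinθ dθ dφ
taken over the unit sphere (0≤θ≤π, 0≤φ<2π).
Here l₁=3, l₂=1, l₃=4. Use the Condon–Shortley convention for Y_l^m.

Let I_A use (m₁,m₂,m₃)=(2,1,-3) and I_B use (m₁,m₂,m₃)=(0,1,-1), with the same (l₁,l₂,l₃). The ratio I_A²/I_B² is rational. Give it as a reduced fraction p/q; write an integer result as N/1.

l's match ⇒ only the (l;m) 3-j factors differ between A and B.
A: triangle coeff Δ(3,1,4) = 1/252; Σ_t [0,0]: t=0:+1/240 = 1/240; (3j)²=1/12 [(3 1 4; 2 1 -3)], sign=-1
B: triangle coeff Δ(3,1,4) = 1/252; Σ_t [0,0]: t=0:+1/72 = 1/72; (3j)²=5/126 [(3 1 4; 0 1 -1)], sign=-1
I_A²/I_B² = (1/12)/(5/126) = 21/10

21/10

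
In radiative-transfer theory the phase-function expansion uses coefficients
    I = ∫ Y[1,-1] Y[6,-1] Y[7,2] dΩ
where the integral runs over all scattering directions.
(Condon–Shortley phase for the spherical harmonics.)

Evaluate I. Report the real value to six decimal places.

0.209937

Rules hold: Σm=0, L=14 even, 5≤7≤7.
N = 3·13·15 = 585
Δ = 0!·2!·12!/15! = 1/1365
Racah Σ t=0..0: t=0:+1/518400 = 1/518400
⇒ 3j(1 6 7; 0 0 0)² = 7/195, sgn -1
Racah Σ t=0..0: t=0:+1/1209600 = 1/1209600
⇒ 3j(1 6 7; -1 -1 2)² = 12/455, sgn -1
4πI² = N·(3j₀)²·(3jₘ)² = 36/65
I = +1·√(0.553846/4π) = 0.20993732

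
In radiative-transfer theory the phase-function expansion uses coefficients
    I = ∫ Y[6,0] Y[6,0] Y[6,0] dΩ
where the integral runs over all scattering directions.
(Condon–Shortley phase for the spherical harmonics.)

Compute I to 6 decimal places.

0.114507

Checks pass: Σm=0; 18 even; l₃=6∈[0,12].
(2·6+1)(2·6+1)(2·6+1) = 2197
Δ: 6! 6! 6! / 19! → 1/325909584
sum: t=0:+1/373248000 t=1:−1/1728000 t=2:+1/110592 t=3:−1/46656 t=4:+1/110592 t=5:−1/1728000 t=6:+1/373248000 = -7/1555200
3j²(6 6 6; 0 0 0) = Δ·Π!·Σ² = 400/46189  (sign -1)
(m-triple is (0,0,0) — same symbol as above.)
combine: 4πI² = 2197·400/46189·400/46189 = 2080000/12623809
take √, sign +1: I = 0.11450687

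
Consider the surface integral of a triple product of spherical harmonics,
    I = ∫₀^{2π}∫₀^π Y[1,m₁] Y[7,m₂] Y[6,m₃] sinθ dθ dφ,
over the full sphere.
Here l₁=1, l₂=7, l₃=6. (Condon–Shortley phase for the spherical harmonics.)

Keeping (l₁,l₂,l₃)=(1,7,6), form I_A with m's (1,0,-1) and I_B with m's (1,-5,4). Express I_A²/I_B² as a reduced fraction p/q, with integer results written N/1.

7/22

Shared (l₁,l₂,l₃)=(1,7,6): N and (l;000)² cancel in I_A²/I_B².
A: Δ = 2!·0!·12!/15! = 1/1365; Racah Σ t=0..0: t=0:+1/1209600 = 1/1209600; ⇒ 3j(1 7 6; 1 0 -1)² = 1/65, sgn -1
B: Δ = 2!·0!·12!/15! = 1/1365; Racah Σ t=0..0: t=0:+1/14515200 = 1/14515200; ⇒ 3j(1 7 6; 1 -5 4)² = 22/455, sgn +1
I_A²/I_B² = (1/65)/(22/455) = 7/22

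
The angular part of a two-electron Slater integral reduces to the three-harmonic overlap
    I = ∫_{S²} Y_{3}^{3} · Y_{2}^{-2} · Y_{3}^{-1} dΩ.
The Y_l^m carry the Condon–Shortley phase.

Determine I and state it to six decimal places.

0.132981

Checks pass: Σm=0; 8 even; l₃=3∈[1,5].
(2·3+1)(2·2+1)(2·3+1) = 245
Δ: 2! 4! 2! / 9! → 1/3780
sum: t=0:+1/24 t=1:−1/4 t=2:+1/24 = -1/6
3j²(3 2 3; 0 0 0) = Δ·Π!·Σ² = 4/105  (sign +1)
sum: t=0:+1/96 = 1/96
3j²(3 2 3; 3 -2 -1) = Δ·Π!·Σ² = 1/42  (sign +1)
combine: 4πI² = 245·4/105·1/42 = 2/9
take √, sign +1: I = 0.13298076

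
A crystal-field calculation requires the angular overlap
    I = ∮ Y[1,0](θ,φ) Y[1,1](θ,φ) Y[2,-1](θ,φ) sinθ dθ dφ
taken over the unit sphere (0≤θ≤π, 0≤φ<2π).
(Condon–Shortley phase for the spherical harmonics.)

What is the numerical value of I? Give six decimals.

Rules hold: Σm=0, L=4 even, 0≤2≤2.
N = 3·3·5 = 45
Δ = 0!·2!·2!/5! = 1/30
Racah Σ t=0..0: t=0:+1/1 = 1/1
⇒ 3j(1 1 2; 0 0 0)² = 2/15, sgn +1
Racah Σ t=0..0: t=0:+1/2 = 1/2
⇒ 3j(1 1 2; 0 1 -1)² = 1/10, sgn -1
4πI² = N·(3j₀)²·(3jₘ)² = 3/5
I = -1·√(0.6/4π) = -0.21850969

-0.218510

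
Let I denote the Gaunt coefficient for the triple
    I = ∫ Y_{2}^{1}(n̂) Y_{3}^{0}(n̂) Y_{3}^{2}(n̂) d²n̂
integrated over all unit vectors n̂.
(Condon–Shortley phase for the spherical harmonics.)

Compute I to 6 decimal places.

0.000000

1 + 0 + 2 = 3 ≠ 0: azimuthal integral kills it; I = 0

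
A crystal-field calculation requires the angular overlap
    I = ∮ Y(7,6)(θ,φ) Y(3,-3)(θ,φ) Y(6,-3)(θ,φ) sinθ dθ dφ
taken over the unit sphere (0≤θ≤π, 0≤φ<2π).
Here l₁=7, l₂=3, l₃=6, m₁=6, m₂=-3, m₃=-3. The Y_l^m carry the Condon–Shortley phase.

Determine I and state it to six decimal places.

-0.153803

Rules hold: Σm=0, L=16 even, 4≤6≤10.
N = 15·7·13 = 1365
Δ = 4!·10!·2!/17! = 1/2042040
Racah Σ t=1..3: t=1:−1/207360 t=2:+1/57600 t=3:−1/207360 = 1/129600
⇒ 3j(7 3 6; 0 0 0)² = 168/12155, sgn +1
Racah Σ t=0..0: t=0:+1/17418240 = 1/17418240
⇒ 3j(7 3 6; 6 -3 -3)² = 15/952, sgn -1
4πI² = N·(3j₀)²·(3jₘ)² = 945/3179
I = -1·√(0.297263/4π) = -0.15380332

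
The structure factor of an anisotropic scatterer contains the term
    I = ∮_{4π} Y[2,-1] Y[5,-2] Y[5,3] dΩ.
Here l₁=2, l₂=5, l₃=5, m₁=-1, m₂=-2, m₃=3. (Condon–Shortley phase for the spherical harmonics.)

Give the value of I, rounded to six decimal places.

-0.161739

Rules hold: Σm=0, L=12 even, 3≤5≤7.
N = 5·11·11 = 605
Δ = 2!·2!·8!/13! = 1/38610
Racah Σ t=0..2: t=0:+1/2880 t=1:−1/576 t=2:+1/2880 = -1/960
⇒ 3j(2 5 5; 0 0 0)² = 10/429, sgn +1
Racah Σ t=1..2: t=1:−1/2880 t=2:+1/10080 = -1/4032
⇒ 3j(2 5 5; -1 -2 3)² = 10/429, sgn -1
4πI² = N·(3j₀)²·(3jₘ)² = 500/1521
I = -1·√(0.328731/4π) = -0.16173926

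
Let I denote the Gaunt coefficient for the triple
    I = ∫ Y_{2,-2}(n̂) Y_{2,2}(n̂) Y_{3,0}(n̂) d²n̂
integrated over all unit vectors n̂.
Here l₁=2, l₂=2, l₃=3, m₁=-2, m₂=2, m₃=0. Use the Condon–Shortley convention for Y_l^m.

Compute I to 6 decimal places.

0.000000

Σlᵢ=7 odd — θ-integrand is odd under cosθ→−cosθ; I=0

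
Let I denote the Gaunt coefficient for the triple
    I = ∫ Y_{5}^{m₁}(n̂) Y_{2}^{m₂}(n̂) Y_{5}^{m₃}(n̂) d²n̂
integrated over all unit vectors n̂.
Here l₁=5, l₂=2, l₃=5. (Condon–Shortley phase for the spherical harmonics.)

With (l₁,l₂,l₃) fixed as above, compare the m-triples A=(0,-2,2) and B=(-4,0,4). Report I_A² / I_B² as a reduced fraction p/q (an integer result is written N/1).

l's match ⇒ only the (l;m) 3-j factors differ between A and B.
A: triangle coeff Δ(5,2,5) = 1/38610; Σ_t [0,0]: t=0:+1/2880 = 1/2880; (3j)²=14/429 [(5 2 5; 0 -2 2)], sign=-1
B: triangle coeff Δ(5,2,5) = 1/38610; Σ_t [1,2]: t=1:−1/40320 t=2:+1/20160 = 1/40320; (3j)²=6/715 [(5 2 5; -4 0 4)], sign=-1
I_A²/I_B² = (14/429)/(6/715) = 35/9

35/9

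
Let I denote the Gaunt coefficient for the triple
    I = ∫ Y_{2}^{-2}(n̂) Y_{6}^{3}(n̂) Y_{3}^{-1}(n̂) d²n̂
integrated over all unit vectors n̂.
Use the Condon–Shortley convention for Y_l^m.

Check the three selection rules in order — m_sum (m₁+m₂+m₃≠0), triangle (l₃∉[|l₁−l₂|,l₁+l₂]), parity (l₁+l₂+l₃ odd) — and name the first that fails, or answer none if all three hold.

Σmᵢ = 0  ✓
l₃∈[|l₁−l₂|,l₁+l₂]=[4,8], have l₃=3  ✗
Σlᵢ = 11 ⇒ odd

triangle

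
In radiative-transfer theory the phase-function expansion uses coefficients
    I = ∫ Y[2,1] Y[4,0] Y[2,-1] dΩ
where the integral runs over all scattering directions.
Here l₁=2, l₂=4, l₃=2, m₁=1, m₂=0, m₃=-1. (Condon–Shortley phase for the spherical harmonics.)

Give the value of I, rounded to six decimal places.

0.161197

Rules hold: Σm=0, L=8 even, 2≤2≤6.
N = 5·9·5 = 225
Δ = 4!·0!·4!/9! = 1/630
Racah Σ t=2..2: t=2:+1/16 = 1/16
⇒ 3j(2 4 2; 0 0 0)² = 2/35, sgn +1
Racah Σ t=1..1: t=1:−1/36 = -1/36
⇒ 3j(2 4 2; 1 0 -1)² = 8/315, sgn +1
4πI² = N·(3j₀)²·(3jₘ)² = 16/49
I = +1·√(0.326531/4π) = 0.16119702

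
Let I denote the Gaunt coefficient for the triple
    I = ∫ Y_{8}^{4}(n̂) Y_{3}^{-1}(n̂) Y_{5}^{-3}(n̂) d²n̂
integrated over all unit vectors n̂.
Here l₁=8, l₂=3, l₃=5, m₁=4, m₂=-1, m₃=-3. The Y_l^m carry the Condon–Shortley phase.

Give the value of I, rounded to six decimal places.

0.228801

Rules hold: Σm=0, L=16 even, 5≤5≤11.
N = 17·7·11 = 1309
Δ = 6!·10!·0!/17! = 1/136136
Racah Σ t=3..3: t=3:−1/518400 = -1/518400
⇒ 3j(8 3 5; 0 0 0)² = 56/2431, sgn +1
Racah Σ t=2..2: t=2:+1/3870720 = 1/3870720
⇒ 3j(8 3 5; 4 -1 -3)² = 135/6188, sgn +1
4πI² = N·(3j₀)²·(3jₘ)² = 1890/2873
I = +1·√(0.657849/4π) = 0.22880113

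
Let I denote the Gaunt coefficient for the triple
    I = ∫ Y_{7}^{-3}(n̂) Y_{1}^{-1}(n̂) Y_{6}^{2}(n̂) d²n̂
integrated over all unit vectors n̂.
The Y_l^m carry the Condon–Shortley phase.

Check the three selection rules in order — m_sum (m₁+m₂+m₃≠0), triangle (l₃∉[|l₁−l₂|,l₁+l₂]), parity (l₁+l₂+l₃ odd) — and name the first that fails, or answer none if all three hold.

m_sum

azimuthal sum: -3 − 1 + 2 = -2  ✗
6 ≤ 6 ≤ 8 (triangle on l)
L = 7 + 1 + 6 = 14 (even)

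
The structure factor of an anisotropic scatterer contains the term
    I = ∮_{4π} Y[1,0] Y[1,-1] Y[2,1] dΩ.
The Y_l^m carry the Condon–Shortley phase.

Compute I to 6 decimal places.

Checks pass: Σm=0; 4 even; l₃=2∈[0,2].
(2·1+1)(2·1+1)(2·2+1) = 45
Δ: 0! 2! 2! / 5! → 1/30
sum: t=0:+1/1 = 1/1
3j²(1 1 2; 0 0 0) = Δ·Π!·Σ² = 2/15  (sign +1)
sum: t=0:+1/2 = 1/2
3j²(1 1 2; 0 -1 1) = Δ·Π!·Σ² = 1/10  (sign -1)
combine: 4πI² = 45·2/15·1/10 = 3/5
take √, sign -1: I = -0.21850969

-0.218510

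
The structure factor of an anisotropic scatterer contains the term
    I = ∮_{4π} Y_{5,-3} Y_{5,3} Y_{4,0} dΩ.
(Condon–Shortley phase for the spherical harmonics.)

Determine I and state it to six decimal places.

Checks pass: Σm=0; 14 even; l₃=4∈[0,10].
(2·5+1)(2·5+1)(2·4+1) = 1089
Δ: 6! 4! 4! / 15! → 1/3153150
sum: t=1:−1/69120 t=2:+1/1728 t=3:−1/576 t=4:+1/1728 t=5:−1/69120 = -7/11520
3j²(5 5 4; 0 0 0) = Δ·Π!·Σ² = 2/143  (sign -1)
sum: t=4:+1/27648 t=5:−1/4320 t=6:+1/11520 = -1/9216
3j²(5 5 4; -3 3 0) = Δ·Π!·Σ² = 2/143  (sign -1)
combine: 4πI² = 1089·2/143·2/143 = 36/169
take √, sign +1: I = 0.13019760

0.130198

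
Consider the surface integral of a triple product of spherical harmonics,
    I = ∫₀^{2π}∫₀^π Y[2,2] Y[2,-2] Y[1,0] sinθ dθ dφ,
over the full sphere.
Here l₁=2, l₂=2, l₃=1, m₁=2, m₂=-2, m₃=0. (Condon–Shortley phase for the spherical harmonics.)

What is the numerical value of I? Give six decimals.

L=5 odd ⇒ parity kills the (l;000) factor ⇒ I = 0

0.000000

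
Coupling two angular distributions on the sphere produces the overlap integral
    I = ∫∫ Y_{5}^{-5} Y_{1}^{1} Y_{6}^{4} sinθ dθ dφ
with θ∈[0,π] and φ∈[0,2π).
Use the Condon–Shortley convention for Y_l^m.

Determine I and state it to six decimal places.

Rules hold: Σm=0, L=12 even, 4≤6≤6.
N = 11·3·13 = 429
Δ = 0!·10!·2!/13! = 1/858
Racah Σ t=0..0: t=0:+1/14400 = 1/14400
⇒ 3j(5 1 6; 0 0 0)² = 6/143, sgn +1
Racah Σ t=0..0: t=0:+1/7257600 = 1/7257600
⇒ 3j(5 1 6; -5 1 4)² = 1/858, sgn +1
4πI² = N·(3j₀)²·(3jₘ)² = 3/143
I = +1·√(0.020979/4π) = 0.04085899

0.040859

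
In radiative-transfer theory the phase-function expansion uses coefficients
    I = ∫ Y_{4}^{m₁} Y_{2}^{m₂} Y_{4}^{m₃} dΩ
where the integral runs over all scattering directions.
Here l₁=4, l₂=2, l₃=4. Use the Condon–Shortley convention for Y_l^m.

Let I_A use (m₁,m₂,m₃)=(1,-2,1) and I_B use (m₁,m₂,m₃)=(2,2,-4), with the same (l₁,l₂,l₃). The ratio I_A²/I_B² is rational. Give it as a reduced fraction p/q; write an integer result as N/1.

25/7

Shared (l₁,l₂,l₃)=(4,2,4): N and (l;000)² cancel in I_A²/I_B².
A: Δ = 2!·6!·2!/11! = 1/13860; Racah Σ t=0..0: t=0:+1/144 = 1/144; ⇒ 3j(4 2 4; 1 -2 1)² = 10/231, sgn -1
B: Δ = 2!·6!·2!/11! = 1/13860; Racah Σ t=2..2: t=2:+1/2880 = 1/2880; ⇒ 3j(4 2 4; 2 2 -4)² = 2/165, sgn +1
I_A²/I_B² = (10/231)/(2/165) = 25/7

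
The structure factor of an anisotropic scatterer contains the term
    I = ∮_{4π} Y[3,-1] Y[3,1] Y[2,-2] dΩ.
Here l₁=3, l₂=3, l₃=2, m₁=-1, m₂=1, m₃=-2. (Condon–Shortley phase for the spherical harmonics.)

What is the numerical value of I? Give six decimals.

0.000000

Σmᵢ = -2 ≠ 0, so the φ-integral vanishes; I = 0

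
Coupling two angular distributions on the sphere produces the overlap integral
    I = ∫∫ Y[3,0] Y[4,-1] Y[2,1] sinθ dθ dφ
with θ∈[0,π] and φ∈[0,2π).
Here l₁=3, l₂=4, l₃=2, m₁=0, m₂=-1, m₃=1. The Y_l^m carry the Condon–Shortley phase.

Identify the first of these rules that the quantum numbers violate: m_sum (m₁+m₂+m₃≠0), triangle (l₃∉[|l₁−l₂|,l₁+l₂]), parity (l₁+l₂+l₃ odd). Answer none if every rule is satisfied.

azimuthal sum: 0 − 1 + 1 = 0  ✓
1 ≤ 2 ≤ 7 (triangle on l)  ✓
L = 3 + 4 + 2 = 9 (odd)  ✗

parity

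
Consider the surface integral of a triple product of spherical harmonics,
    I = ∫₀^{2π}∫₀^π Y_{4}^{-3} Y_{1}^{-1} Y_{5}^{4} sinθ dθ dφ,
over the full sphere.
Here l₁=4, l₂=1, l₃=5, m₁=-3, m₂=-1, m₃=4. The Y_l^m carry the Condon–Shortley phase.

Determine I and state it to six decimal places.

m-sum 0 ✓  L=10 even ✓  3≤5≤5 ✓
Π(2lᵢ+1) = 9×3×11 = 297
triangle coeff Δ(4,1,5) = 1/495
Σ_t [0,0]: t=0:+1/576 = 1/576
(3j)²=5/99 [(4 1 5; 0 0 0)], sign=-1
Σ_t [0,0]: t=0:+1/10080 = 1/10080
(3j)²=4/55 [(4 1 5; -3 -1 4)], sign=-1
⇒ 4πI² = 12/11
I = (+1)√(12/11/(4π)) = 0.29463840

0.294638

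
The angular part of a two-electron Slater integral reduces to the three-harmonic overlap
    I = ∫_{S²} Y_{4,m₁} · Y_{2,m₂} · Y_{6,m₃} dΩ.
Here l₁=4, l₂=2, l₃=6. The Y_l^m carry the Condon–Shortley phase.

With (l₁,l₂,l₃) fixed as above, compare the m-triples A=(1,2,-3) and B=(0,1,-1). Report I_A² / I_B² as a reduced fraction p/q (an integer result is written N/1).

18/25

Shared (l₁,l₂,l₃)=(4,2,6): N and (l;000)² cancel in I_A²/I_B².
A: Δ = 0!·8!·4!/13! = 1/6435; Racah Σ t=0..0: t=0:+1/17280 = 1/17280; ⇒ 3j(4 2 6; 1 2 -3)² = 14/715, sgn -1
B: Δ = 0!·8!·4!/13! = 1/6435; Racah Σ t=0..0: t=0:+1/3456 = 1/3456; ⇒ 3j(4 2 6; 0 1 -1)² = 35/1287, sgn -1
I_A²/I_B² = (14/715)/(35/1287) = 18/25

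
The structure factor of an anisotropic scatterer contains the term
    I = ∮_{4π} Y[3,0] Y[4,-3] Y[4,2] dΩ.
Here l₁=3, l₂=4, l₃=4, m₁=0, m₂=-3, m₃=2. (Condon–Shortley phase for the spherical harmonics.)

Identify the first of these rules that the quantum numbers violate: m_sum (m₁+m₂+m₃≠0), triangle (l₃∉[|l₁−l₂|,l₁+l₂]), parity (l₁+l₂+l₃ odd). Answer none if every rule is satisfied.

m_sum

Σmᵢ = -1  ✗
l₃∈[|l₁−l₂|,l₁+l₂]=[1,7], have l₃=4
Σlᵢ = 11 ⇒ odd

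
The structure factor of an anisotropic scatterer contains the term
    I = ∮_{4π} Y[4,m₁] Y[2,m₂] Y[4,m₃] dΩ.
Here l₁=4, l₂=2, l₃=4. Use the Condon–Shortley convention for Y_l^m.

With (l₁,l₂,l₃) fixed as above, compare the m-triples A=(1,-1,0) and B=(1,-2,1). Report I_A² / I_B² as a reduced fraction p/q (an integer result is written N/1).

l's match ⇒ only the (l;m) 3-j factors differ between A and B.
A: triangle coeff Δ(4,2,4) = 1/13860; Σ_t [0,1]: t=0:+1/72 t=1:−1/96 = 1/288; (3j)²=1/462 [(4 2 4; 1 -1 0)], sign=+1
B: triangle coeff Δ(4,2,4) = 1/13860; Σ_t [0,0]: t=0:+1/144 = 1/144; (3j)²=10/231 [(4 2 4; 1 -2 1)], sign=-1
I_A²/I_B² = (1/462)/(10/231) = 1/20

1/20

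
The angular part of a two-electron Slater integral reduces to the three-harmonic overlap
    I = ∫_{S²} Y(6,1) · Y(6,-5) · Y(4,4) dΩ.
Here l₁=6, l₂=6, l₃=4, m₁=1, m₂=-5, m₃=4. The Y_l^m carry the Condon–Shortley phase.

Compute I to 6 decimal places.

-0.102536

Checks pass: Σm=0; 16 even; l₃=4∈[0,12].
(2·6+1)(2·6+1)(2·4+1) = 1521
Δ: 8! 4! 4! / 17! → 1/15315300
sum: t=2:+1/829440 t=3:−1/25920 t=4:+1/9216 t=5:−1/25920 t=6:+1/829440 = 7/207360
3j²(6 6 4; 0 0 0) = Δ·Π!·Σ² = 28/2431  (sign +1)
sum: t=1:−1/2903040 = -1/2903040
3j²(6 6 4; 1 -5 4) = Δ·Π!·Σ² = 5/663  (sign -1)
combine: 4πI² = 1521·28/2431·5/663 = 420/3179
take √, sign -1: I = -0.10253555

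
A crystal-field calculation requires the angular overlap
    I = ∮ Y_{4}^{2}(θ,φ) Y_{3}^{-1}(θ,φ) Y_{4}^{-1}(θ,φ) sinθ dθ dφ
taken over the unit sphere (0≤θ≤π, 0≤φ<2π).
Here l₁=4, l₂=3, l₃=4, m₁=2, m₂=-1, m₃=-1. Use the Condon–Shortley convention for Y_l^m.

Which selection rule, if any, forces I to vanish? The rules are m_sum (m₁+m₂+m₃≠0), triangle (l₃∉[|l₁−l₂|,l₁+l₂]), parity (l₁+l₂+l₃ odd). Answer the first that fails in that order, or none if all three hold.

m₁+m₂+m₃ = 2 − 1 − 1 = 0  ✓
triangle: |4−3|=1 ≤ l₃=4 ≤ 4+3=7  ✓
parity: l₁+l₂+l₃ = 11 is odd  ✗

parity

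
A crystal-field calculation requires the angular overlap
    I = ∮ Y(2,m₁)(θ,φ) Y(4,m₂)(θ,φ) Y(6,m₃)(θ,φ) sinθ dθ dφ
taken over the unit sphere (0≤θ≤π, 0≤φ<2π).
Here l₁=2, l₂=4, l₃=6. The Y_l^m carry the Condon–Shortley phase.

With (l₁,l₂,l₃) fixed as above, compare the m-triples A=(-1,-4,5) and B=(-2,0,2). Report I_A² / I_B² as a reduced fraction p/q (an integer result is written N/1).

33/14

l's match ⇒ only the (l;m) 3-j factors differ between A and B.
A: triangle coeff Δ(2,4,6) = 1/6435; Σ_t [0,0]: t=0:+1/241920 = 1/241920; (3j)²=1/39 [(2 4 6; -1 -4 5)], sign=-1
B: triangle coeff Δ(2,4,6) = 1/6435; Σ_t [0,0]: t=0:+1/13824 = 1/13824; (3j)²=14/1287 [(2 4 6; -2 0 2)], sign=+1
I_A²/I_B² = (1/39)/(14/1287) = 33/14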